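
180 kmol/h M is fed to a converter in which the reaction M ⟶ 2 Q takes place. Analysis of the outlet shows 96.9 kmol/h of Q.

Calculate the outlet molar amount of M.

For Q: n = n₀ + 2ξ → 96.9 = 0 + 2ξ, giving ξ = 48.45 kmol/h.
Outlet amounts (n = n₀ + ν ξ):
  M: 180 − 1(48.45) = 131.6
  Q: 0 + 2(48.45) = 96.9

132 kmol/h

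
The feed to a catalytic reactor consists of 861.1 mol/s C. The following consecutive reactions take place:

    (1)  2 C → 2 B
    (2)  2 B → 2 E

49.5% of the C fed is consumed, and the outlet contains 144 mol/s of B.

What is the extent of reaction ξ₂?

Conversion of C: C consumed = 2ξ₁ = 0.495 × 861.1 → ξ₁ = 213.1 mol/s.
B balance: n_B = 0 + 2ξ₁ − 2ξ₂ = 144 → ξ₂ = (2·213.1 − 144)/2 = 141.1 mol/s.
Outlet amounts (n = n₀ + Σ ν·ξ):
  C: 861.1 − 2(213.1) = 434.9
  B: 0 + 2(213.1) − 2(141.1) = 144
  E: 0 + 2(141.1) = 282.2

ξ₂ = 141 mol/s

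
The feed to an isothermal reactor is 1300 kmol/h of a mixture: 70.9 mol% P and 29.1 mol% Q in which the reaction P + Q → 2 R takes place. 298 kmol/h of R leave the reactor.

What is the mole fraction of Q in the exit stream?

For R: n = n₀ + 2ξ → 298 = 0 + 2ξ, giving ξ = 149 kmol/h.
Outlet amounts (n = n₀ + ν ξ):
  P: 921.7 − 1(149) = 772.7
  Q: 378.3 − 1(149) = 229.3
  R: 0 + 2(149) = 298
Total out = 1300 kmol/h; y_Q = 229.3 / 1300 = 0.1764.

0.176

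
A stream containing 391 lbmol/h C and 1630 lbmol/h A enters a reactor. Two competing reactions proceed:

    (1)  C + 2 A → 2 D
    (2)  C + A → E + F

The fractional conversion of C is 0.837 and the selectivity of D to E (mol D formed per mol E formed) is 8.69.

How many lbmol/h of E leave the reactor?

Conversion of C: C consumed = 0.837 × 391 = 327.3 lbmol/h = 1ξ₁ + 1ξ₂.
Selectivity: 2ξ₁ / (1ξ₂) = 8.69 → ξ₁ = 4.345 ξ₂.
Substitute: (1·4.345 + 1) ξ₂ = 327.3 → ξ₂ = 61.23 lbmol/h, ξ₁ = 266 lbmol/h.
Outlet amounts (n = n₀ + Σ ν·ξ):
  C: 391 − 1(266) − 1(61.23) = 63.73
  A: 1630 − 2(266) − 1(61.23) = 1037
  D: 0 + 2(266) = 532.1
  E: 0 + 1(61.23) = 61.23
  F: 0 + 1(61.23) = 61.23

61.2 lbmol/h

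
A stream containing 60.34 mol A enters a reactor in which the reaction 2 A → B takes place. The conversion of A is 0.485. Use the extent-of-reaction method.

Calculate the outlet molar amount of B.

14.6 mol

A reacted = 0.485 × 60.34 = 29.26 mol; ν_A = −2, so ξ = 29.26/2 = 14.63 mol.
Outlet amounts (n = n₀ + ν ξ):
  A: 60.34 − 2(14.63) = 31.08
  B: 0 + 1(14.63) = 14.63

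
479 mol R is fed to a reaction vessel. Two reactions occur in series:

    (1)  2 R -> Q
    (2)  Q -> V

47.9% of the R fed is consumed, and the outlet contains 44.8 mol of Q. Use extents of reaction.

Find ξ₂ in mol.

ξ₂ = 69.9 mol

Conversion of R: R consumed = 2ξ₁ = 0.479 × 479 → ξ₁ = 114.7 mol.
Q balance: n_Q = 0 + 1ξ₁ − 1ξ₂ = 44.8 → ξ₂ = (1·114.7 − 44.8)/1 = 69.92 mol.
Outlet amounts (n = n₀ + Σ ν·ξ):
  R: 479 − 2(114.7) = 249.6
  Q: 0 + 1(114.7) − 1(69.92) = 44.8
  V: 0 + 1(69.92) = 69.92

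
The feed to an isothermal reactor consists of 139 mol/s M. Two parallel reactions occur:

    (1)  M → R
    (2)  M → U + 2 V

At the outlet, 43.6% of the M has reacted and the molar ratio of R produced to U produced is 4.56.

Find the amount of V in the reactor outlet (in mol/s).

Conversion of M: M consumed = 0.436 × 139 = 60.6 mol/s = 1ξ₁ + 1ξ₂.
Selectivity: 1ξ₁ / (1ξ₂) = 4.56 → ξ₁ = 4.56 ξ₂.
Substitute: (1·4.56 + 1) ξ₂ = 60.6 → ξ₂ = 10.9 mol/s, ξ₁ = 49.7 mol/s.
Outlet amounts (n = n₀ + Σ ν·ξ):
  M: 139 − 1(49.7) − 1(10.9) = 78.4
  R: 0 + 1(49.7) = 49.7
  U: 0 + 1(10.9) = 10.9
  V: 0 + 2(10.9) = 21.8

21.8 mol/s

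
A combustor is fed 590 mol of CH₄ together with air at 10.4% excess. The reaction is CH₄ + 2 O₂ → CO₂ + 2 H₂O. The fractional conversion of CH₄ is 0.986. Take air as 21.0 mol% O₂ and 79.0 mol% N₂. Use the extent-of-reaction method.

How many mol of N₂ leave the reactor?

Stoichiometric O₂ = 2 × 590 = 1180 mol; O₂ fed = 1180 × 1.104 = 1303 mol.
N₂ fed = 1303 × 79/21 = 4901 mol.
Fuel reacted = 0.986 × 590 → ξ = 581.7 mol.
Outlet (n = n₀ + ν ξ):
  CH₄: 590 − 1(581.7) = 8.26
  O₂: 1303 − 2(581.7) = 139.2
  N₂: 4901 (inert)
  CO₂: 0 + 1(581.7) = 581.7
  H₂O: 0 + 2(581.7) = 1163

4900 mol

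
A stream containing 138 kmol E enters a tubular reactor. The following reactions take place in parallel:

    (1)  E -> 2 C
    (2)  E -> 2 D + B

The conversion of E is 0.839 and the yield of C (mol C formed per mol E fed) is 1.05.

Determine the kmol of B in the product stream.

Yield of C: 2ξ₁ / 138 = 1.05 → ξ₁ = 72.45 kmol.
Conversion of E: 1ξ₁ + 1ξ₂ = 0.839 × 138 = 115.8 → ξ₂ = 43.33 kmol.
Outlet amounts (n = n₀ + Σ ν·ξ):
  E: 138 − 1(72.45) − 1(43.33) = 22.22
  C: 0 + 2(72.45) = 144.9
  D: 0 + 2(43.33) = 86.66
  B: 0 + 1(43.33) = 43.33

43.3 kmol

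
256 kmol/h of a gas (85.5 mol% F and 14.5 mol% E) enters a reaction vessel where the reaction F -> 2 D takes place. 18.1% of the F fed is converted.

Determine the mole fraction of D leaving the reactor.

F reacted = 0.181 × 218.9 = 39.62 kmol/h; ν_F = −1, so ξ = 39.62/1 = 39.62 kmol/h.
Outlet amounts (n = n₀ + ν ξ):
  F: 218.9 − 1(39.62) = 179.3
  D: 0 + 2(39.62) = 79.23
  E: 37.12 (inert)
Total out = 295.6 kmol/h; y_D = 79.23 / 295.6 = 0.268.

0.268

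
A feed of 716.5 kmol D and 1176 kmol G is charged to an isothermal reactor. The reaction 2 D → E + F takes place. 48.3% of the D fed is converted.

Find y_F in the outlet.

0.0914

D reacted = 0.483 × 716.5 = 346.1 kmol; ν_D = −2, so ξ = 346.1/2 = 173 kmol.
Outlet amounts (n = n₀ + ν ξ):
  D: 716.5 − 2(173) = 370.4
  E: 0 + 1(173) = 173
  F: 0 + 1(173) = 173
  G: 1176 (inert)
Total out = 1892 kmol; y_F = 173 / 1892 = 0.09143.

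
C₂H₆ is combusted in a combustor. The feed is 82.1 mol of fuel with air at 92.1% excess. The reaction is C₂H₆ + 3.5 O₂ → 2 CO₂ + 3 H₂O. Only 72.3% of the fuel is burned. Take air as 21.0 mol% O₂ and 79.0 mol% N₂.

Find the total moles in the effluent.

2740 mol

Stoichiometric O₂ = 3.5 × 82.1 = 287.3 mol; O₂ fed = 287.3 × 1.921 = 552 mol.
N₂ fed = 552 × 79/21 = 2077 mol.
Fuel reacted = 0.723 × 82.1 → ξ = 59.36 mol.
Outlet (n = n₀ + ν ξ):
  C₂H₆: 82.1 − 1(59.36) = 22.74
  O₂: 552 − 3.5(59.36) = 344.2
  N₂: 2077 (inert)
  CO₂: 0 + 2(59.36) = 118.7
  H₂O: 0 + 3(59.36) = 178.1
Total out = 22.74 + 344.2 + 2077 + 118.7 + 178.1 = 2740 mol.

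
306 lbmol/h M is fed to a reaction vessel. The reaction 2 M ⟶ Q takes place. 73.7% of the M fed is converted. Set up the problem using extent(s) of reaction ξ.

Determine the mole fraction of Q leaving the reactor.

M reacted = 0.737 × 306 = 225.5 lbmol/h; ν_M = −2, so ξ = 225.5/2 = 112.8 lbmol/h.
Outlet amounts (n = n₀ + ν ξ):
  M: 306 − 2(112.8) = 80.48
  Q: 0 + 1(112.8) = 112.8
Total out = 193.2 lbmol/h; y_Q = 112.8 / 193.2 = 0.5835.

0.584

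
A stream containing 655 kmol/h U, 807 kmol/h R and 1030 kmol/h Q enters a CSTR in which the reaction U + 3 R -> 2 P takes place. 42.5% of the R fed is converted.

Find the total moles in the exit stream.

2260 kmol/h

R reacted = 0.425 × 807 = 343 kmol/h; ν_R = −3, so ξ = 343/3 = 114.3 kmol/h.
Outlet amounts (n = n₀ + ν ξ):
  U: 655 − 1(114.3) = 540.7
  R: 807 − 3(114.3) = 464
  P: 0 + 2(114.3) = 228.6
  Q: 1030 (inert)
Total out = 540.7 + 464 + 228.6 + 1030 = 2263 kmol/h.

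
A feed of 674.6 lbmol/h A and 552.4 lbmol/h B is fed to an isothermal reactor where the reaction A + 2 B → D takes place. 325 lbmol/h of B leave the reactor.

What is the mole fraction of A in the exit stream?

For B: n = n₀ − 2ξ → 325 = 552.4 − 2ξ, giving ξ = 113.7 lbmol/h.
Outlet amounts (n = n₀ + ν ξ):
  A: 674.6 − 1(113.7) = 560.9
  B: 552.4 − 2(113.7) = 325
  D: 0 + 1(113.7) = 113.7
Total out = 999.6 lbmol/h; y_A = 560.9 / 999.6 = 0.5611.

0.561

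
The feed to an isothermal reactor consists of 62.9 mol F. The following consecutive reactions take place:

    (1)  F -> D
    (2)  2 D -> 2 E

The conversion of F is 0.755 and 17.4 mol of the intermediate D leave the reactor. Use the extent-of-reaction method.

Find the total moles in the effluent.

62.9 mol

Conversion of F: F consumed = 1ξ₁ = 0.755 × 62.9 → ξ₁ = 47.49 mol.
D balance: n_D = 0 + 1ξ₁ − 2ξ₂ = 17.4 → ξ₂ = (1·47.49 − 17.4)/2 = 15.04 mol.
Outlet amounts (n = n₀ + Σ ν·ξ):
  F: 62.9 − 1(47.49) = 15.41
  D: 0 + 1(47.49) − 2(15.04) = 17.4
  E: 0 + 2(15.04) = 30.09
Total out = 15.41 + 17.4 + 30.09 = 62.9 mol.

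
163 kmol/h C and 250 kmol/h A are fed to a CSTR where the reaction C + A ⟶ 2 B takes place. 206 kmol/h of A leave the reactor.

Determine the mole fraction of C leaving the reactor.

0.288

For A: n = n₀ − 1ξ → 206 = 250 − 1ξ, giving ξ = 44 kmol/h.
Outlet amounts (n = n₀ + ν ξ):
  C: 163 − 1(44) = 119
  A: 250 − 1(44) = 206
  B: 0 + 2(44) = 88
Total out = 413 kmol/h; y_C = 119 / 413 = 0.2881.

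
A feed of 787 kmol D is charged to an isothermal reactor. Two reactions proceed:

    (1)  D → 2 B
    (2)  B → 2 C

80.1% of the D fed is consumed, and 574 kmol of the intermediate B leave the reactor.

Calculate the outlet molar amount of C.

1370 kmol

Conversion of D: D consumed = 1ξ₁ = 0.801 × 787 → ξ₁ = 630.4 kmol.
B balance: n_B = 0 + 2ξ₁ − 1ξ₂ = 574 → ξ₂ = (2·630.4 − 574)/1 = 686.8 kmol.
Outlet amounts (n = n₀ + Σ ν·ξ):
  D: 787 − 1(630.4) = 156.6
  B: 0 + 2(630.4) − 1(686.8) = 574
  C: 0 + 2(686.8) = 1374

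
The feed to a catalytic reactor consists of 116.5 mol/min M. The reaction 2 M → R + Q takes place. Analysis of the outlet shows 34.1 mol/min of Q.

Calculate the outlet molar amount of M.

48.3 mol/min

For Q: n = n₀ + 1ξ → 34.1 = 0 + 1ξ, giving ξ = 34.1 mol/min.
Outlet amounts (n = n₀ + ν ξ):
  M: 116.5 − 2(34.1) = 48.3
  R: 0 + 1(34.1) = 34.1
  Q: 0 + 1(34.1) = 34.1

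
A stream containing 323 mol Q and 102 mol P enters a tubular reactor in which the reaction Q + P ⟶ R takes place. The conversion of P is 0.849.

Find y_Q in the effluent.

0.699

P reacted = 0.849 × 102 = 86.6 mol; ν_P = −1, so ξ = 86.6/1 = 86.6 mol.
Outlet amounts (n = n₀ + ν ξ):
  Q: 323 − 1(86.6) = 236.4
  P: 102 − 1(86.6) = 15.4
  R: 0 + 1(86.6) = 86.6
Total out = 338.4 mol; y_Q = 236.4 / 338.4 = 0.6986.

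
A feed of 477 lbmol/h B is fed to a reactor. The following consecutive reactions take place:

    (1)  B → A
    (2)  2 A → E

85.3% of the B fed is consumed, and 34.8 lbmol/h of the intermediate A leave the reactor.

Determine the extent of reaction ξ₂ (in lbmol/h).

ξ₂ = 186 lbmol/h

Conversion of B: B consumed = 1ξ₁ = 0.853 × 477 → ξ₁ = 406.9 lbmol/h.
A balance: n_A = 0 + 1ξ₁ − 2ξ₂ = 34.8 → ξ₂ = (1·406.9 − 34.8)/2 = 186 lbmol/h.
Outlet amounts (n = n₀ + Σ ν·ξ):
  B: 477 − 1(406.9) = 70.12
  A: 0 + 1(406.9) − 2(186) = 34.8
  E: 0 + 1(186) = 186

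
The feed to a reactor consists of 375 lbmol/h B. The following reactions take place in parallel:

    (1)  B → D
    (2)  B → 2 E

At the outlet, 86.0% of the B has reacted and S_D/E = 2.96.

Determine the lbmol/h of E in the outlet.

93.2 lbmol/h

Conversion of B: B consumed = 0.86 × 375 = 322.5 lbmol/h = 1ξ₁ + 1ξ₂.
Selectivity: 1ξ₁ / (2ξ₂) = 2.96 → ξ₁ = 5.92 ξ₂.
Substitute: (1·5.92 + 1) ξ₂ = 322.5 → ξ₂ = 46.6 lbmol/h, ξ₁ = 275.9 lbmol/h.
Outlet amounts (n = n₀ + Σ ν·ξ):
  B: 375 − 1(275.9) − 1(46.6) = 52.5
  D: 0 + 1(275.9) = 275.9
  E: 0 + 2(46.6) = 93.21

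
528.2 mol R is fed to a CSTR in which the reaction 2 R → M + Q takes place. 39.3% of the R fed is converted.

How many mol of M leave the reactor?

104 mol

R reacted = 0.393 × 528.2 = 207.6 mol; ν_R = −2, so ξ = 207.6/2 = 103.8 mol.
Outlet amounts (n = n₀ + ν ξ):
  R: 528.2 − 2(103.8) = 320.6
  M: 0 + 1(103.8) = 103.8
  Q: 0 + 1(103.8) = 103.8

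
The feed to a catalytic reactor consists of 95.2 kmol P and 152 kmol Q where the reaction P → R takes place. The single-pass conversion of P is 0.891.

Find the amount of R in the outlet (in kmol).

84.8 kmol

P reacted = 0.891 × 95.2 = 84.82 kmol; ν_P = −1, so ξ = 84.82/1 = 84.82 kmol.
Outlet amounts (n = n₀ + ν ξ):
  P: 95.2 − 1(84.82) = 10.38
  R: 0 + 1(84.82) = 84.82
  Q: 152 (inert)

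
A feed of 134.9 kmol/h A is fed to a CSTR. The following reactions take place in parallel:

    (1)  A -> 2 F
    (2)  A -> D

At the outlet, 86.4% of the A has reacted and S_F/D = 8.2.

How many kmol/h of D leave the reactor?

22.9 kmol/h

Conversion of A: A consumed = 0.864 × 134.9 = 116.6 kmol/h = 1ξ₁ + 1ξ₂.
Selectivity: 2ξ₁ / (1ξ₂) = 8.2 → ξ₁ = 4.1 ξ₂.
Substitute: (1·4.1 + 1) ξ₂ = 116.6 → ξ₂ = 22.85 kmol/h, ξ₁ = 93.7 kmol/h.
Outlet amounts (n = n₀ + Σ ν·ξ):
  A: 134.9 − 1(93.7) − 1(22.85) = 18.35
  F: 0 + 2(93.7) = 187.4
  D: 0 + 1(22.85) = 22.85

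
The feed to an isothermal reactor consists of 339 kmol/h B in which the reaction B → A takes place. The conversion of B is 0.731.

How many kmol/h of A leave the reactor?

B reacted = 0.731 × 339 = 247.8 kmol/h; ν_B = −1, so ξ = 247.8/1 = 247.8 kmol/h.
Outlet amounts (n = n₀ + ν ξ):
  B: 339 − 1(247.8) = 91.19
  A: 0 + 1(247.8) = 247.8

248 kmol/h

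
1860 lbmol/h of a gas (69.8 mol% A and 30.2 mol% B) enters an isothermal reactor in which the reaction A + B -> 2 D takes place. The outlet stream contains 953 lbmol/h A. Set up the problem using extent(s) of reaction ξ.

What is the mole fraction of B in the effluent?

0.116

For A: n = n₀ − 1ξ → 953 = 1298 − 1ξ, giving ξ = 345.3 lbmol/h.
Outlet amounts (n = n₀ + ν ξ):
  A: 1298 − 1(345.3) = 953
  B: 561.7 − 1(345.3) = 216.4
  D: 0 + 2(345.3) = 690.6
Total out = 1860 lbmol/h; y_B = 216.4 / 1860 = 0.1164.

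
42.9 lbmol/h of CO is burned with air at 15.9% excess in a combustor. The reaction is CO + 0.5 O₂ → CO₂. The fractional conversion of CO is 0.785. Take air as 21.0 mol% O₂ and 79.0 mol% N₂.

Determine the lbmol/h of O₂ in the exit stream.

8.02 lbmol/h

Stoichiometric O₂ = 0.5 × 42.9 = 21.45 lbmol/h; O₂ fed = 21.45 × 1.159 = 24.86 lbmol/h.
N₂ fed = 24.86 × 79/21 = 93.52 lbmol/h.
Fuel reacted = 0.785 × 42.9 → ξ = 33.68 lbmol/h.
Outlet (n = n₀ + ν ξ):
  CO: 42.9 − 1(33.68) = 9.224
  O₂: 24.86 − 0.5(33.68) = 8.022
  N₂: 93.52 (inert)
  CO₂: 0 + 1(33.68) = 33.68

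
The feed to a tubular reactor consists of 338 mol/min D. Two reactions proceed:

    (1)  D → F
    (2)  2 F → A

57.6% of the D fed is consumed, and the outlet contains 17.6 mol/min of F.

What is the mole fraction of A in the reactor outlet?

0.355

Conversion of D: D consumed = 1ξ₁ = 0.576 × 338 → ξ₁ = 194.7 mol/min.
F balance: n_F = 0 + 1ξ₁ − 2ξ₂ = 17.6 → ξ₂ = (1·194.7 − 17.6)/2 = 88.54 mol/min.
Outlet amounts (n = n₀ + Σ ν·ξ):
  D: 338 − 1(194.7) = 143.3
  F: 0 + 1(194.7) − 2(88.54) = 17.6
  A: 0 + 1(88.54) = 88.54
Total out = 249.5 mol/min; y_A = 88.54 / 249.5 = 0.3549.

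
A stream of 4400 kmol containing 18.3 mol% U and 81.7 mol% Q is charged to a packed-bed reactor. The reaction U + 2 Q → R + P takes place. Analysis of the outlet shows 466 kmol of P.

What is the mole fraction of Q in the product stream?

0.677

For P: n = n₀ + 1ξ → 466 = 0 + 1ξ, giving ξ = 466 kmol.
Outlet amounts (n = n₀ + ν ξ):
  U: 805.2 − 1(466) = 339.2
  Q: 3595 − 2(466) = 2663
  R: 0 + 1(466) = 466
  P: 0 + 1(466) = 466
Total out = 3934 kmol; y_Q = 2663 / 3934 = 0.6769.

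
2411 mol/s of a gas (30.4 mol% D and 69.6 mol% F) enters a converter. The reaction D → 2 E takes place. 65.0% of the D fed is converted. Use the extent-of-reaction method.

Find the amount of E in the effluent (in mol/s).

953 mol/s

D reacted = 0.65 × 732.9 = 476.4 mol/s; ν_D = −1, so ξ = 476.4/1 = 476.4 mol/s.
Outlet amounts (n = n₀ + ν ξ):
  D: 732.9 − 1(476.4) = 256.5
  E: 0 + 2(476.4) = 952.8
  F: 1678 (inert)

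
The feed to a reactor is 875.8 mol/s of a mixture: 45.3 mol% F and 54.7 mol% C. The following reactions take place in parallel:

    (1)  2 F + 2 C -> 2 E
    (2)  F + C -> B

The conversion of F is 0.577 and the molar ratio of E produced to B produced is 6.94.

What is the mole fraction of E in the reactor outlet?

0.309

Conversion of F: F consumed = 0.577 × 396.7 = 228.9 mol/s = 2ξ₁ + 1ξ₂.
Selectivity: 2ξ₁ / (1ξ₂) = 6.94 → ξ₁ = 3.47 ξ₂.
Substitute: (2·3.47 + 1) ξ₂ = 228.9 → ξ₂ = 28.83 mol/s, ξ₁ = 100 mol/s.
Outlet amounts (n = n₀ + Σ ν·ξ):
  F: 396.7 − 2(100) − 1(28.83) = 167.8
  C: 479.1 − 2(100) − 1(28.83) = 250.1
  E: 0 + 2(100) = 200.1
  B: 0 + 1(28.83) = 28.83
Total out = 646.9 mol/s; y_E = 200.1 / 646.9 = 0.3093.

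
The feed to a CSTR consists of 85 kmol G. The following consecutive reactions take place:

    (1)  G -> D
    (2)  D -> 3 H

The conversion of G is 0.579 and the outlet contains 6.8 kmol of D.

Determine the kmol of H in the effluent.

127 kmol

Conversion of G: G consumed = 1ξ₁ = 0.579 × 85 → ξ₁ = 49.21 kmol.
D balance: n_D = 0 + 1ξ₁ − 1ξ₂ = 6.8 → ξ₂ = (1·49.21 − 6.8)/1 = 42.41 kmol.
Outlet amounts (n = n₀ + Σ ν·ξ):
  G: 85 − 1(49.21) = 35.79
  D: 0 + 1(49.21) − 1(42.41) = 6.8
  H: 0 + 3(42.41) = 127.2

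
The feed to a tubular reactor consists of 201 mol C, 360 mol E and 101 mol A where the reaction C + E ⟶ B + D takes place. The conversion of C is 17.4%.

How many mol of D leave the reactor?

C reacted = 0.174 × 201 = 34.97 mol; ν_C = −1, so ξ = 34.97/1 = 34.97 mol.
Outlet amounts (n = n₀ + ν ξ):
  C: 201 − 1(34.97) = 166
  E: 360 − 1(34.97) = 325
  B: 0 + 1(34.97) = 34.97
  D: 0 + 1(34.97) = 34.97
  A: 101 (inert)

35 mol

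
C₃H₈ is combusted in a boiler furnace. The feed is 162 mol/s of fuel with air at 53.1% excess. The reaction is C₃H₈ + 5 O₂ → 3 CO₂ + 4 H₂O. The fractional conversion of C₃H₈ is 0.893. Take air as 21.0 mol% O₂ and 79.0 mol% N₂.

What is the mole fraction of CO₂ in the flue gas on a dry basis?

Stoichiometric O₂ = 5 × 162 = 810 mol/s; O₂ fed = 810 × 1.531 = 1240 mol/s.
N₂ fed = 1240 × 79/21 = 4665 mol/s.
Fuel reacted = 0.893 × 162 → ξ = 144.7 mol/s.
Outlet (n = n₀ + ν ξ):
  C₃H₈: 162 − 1(144.7) = 17.33
  O₂: 1240 − 5(144.7) = 516.8
  N₂: 4665 (inert)
  CO₂: 0 + 3(144.7) = 434
  H₂O: 0 + 4(144.7) = 578.7
Dry total = 5633 mol/s; y_CO₂ (dry) = 434 / 5633 = 0.07704.

0.077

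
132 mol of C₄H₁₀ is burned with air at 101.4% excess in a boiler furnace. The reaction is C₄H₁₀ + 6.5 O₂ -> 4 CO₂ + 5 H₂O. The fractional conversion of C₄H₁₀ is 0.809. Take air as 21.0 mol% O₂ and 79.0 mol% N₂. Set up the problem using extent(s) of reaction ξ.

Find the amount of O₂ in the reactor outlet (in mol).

1030 mol

Stoichiometric O₂ = 6.5 × 132 = 858 mol; O₂ fed = 858 × 2.014 = 1728 mol.
N₂ fed = 1728 × 79/21 = 6501 mol.
Fuel reacted = 0.809 × 132 → ξ = 106.8 mol.
Outlet (n = n₀ + ν ξ):
  C₄H₁₀: 132 − 1(106.8) = 25.21
  O₂: 1728 − 6.5(106.8) = 1034
  N₂: 6501 (inert)
  CO₂: 0 + 4(106.8) = 427.2
  H₂O: 0 + 5(106.8) = 533.9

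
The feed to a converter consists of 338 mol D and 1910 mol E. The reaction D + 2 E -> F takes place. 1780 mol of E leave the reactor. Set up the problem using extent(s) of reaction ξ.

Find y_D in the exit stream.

For E: n = n₀ − 2ξ → 1780 = 1910 − 2ξ, giving ξ = 65 mol.
Outlet amounts (n = n₀ + ν ξ):
  D: 338 − 1(65) = 273
  E: 1910 − 2(65) = 1780
  F: 0 + 1(65) = 65
Total out = 2118 mol; y_D = 273 / 2118 = 0.1289.

0.129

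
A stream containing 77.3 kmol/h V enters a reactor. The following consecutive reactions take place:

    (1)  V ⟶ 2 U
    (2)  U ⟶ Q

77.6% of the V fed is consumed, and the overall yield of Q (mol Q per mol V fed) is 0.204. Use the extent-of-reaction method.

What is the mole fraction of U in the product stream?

0.759

Conversion of V: V consumed = 1ξ₁ = 0.776 × 77.3 → ξ₁ = 59.98 kmol/h.
Yield of Q: 1ξ₂ / 77.3 = 0.204 → ξ₂ = 15.77 kmol/h.
Outlet amounts (n = n₀ + Σ ν·ξ):
  V: 77.3 − 1(59.98) = 17.32
  U: 0 + 2(59.98) − 1(15.77) = 104.2
  Q: 0 + 1(15.77) = 15.77
Total out = 137.3 kmol/h; y_U = 104.2 / 137.3 = 0.759.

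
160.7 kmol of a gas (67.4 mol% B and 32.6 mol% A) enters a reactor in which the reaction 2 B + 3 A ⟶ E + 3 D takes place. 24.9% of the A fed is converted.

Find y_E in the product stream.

0.0278

A reacted = 0.249 × 52.39 = 13.04 kmol; ν_A = −3, so ξ = 13.04/3 = 4.348 kmol.
Outlet amounts (n = n₀ + ν ξ):
  B: 108.3 − 2(4.348) = 99.62
  A: 52.39 − 3(4.348) = 39.34
  E: 0 + 1(4.348) = 4.348
  D: 0 + 3(4.348) = 13.04
Total out = 156.4 kmol; y_E = 4.348 / 156.4 = 0.02781.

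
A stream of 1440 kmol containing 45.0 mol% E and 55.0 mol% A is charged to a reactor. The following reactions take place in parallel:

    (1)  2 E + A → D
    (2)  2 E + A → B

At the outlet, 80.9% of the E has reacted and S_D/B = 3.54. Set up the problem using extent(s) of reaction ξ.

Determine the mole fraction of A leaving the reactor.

0.579

Conversion of E: E consumed = 0.809 × 648 = 524.2 kmol = 2ξ₁ + 2ξ₂.
Selectivity: 1ξ₁ / (1ξ₂) = 3.54 → ξ₁ = 3.54 ξ₂.
Substitute: (2·3.54 + 2) ξ₂ = 524.2 → ξ₂ = 57.73 kmol, ξ₁ = 204.4 kmol.
Outlet amounts (n = n₀ + Σ ν·ξ):
  E: 648 − 2(204.4) − 2(57.73) = 123.8
  A: 792 − 1(204.4) − 1(57.73) = 529.9
  D: 0 + 1(204.4) = 204.4
  B: 0 + 1(57.73) = 57.73
Total out = 915.8 kmol; y_A = 529.9 / 915.8 = 0.5786.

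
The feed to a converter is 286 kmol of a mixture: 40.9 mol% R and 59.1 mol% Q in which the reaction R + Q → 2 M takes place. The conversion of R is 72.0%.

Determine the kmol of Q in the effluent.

R reacted = 0.72 × 117 = 84.22 kmol; ν_R = −1, so ξ = 84.22/1 = 84.22 kmol.
Outlet amounts (n = n₀ + ν ξ):
  R: 117 − 1(84.22) = 32.75
  Q: 169 − 1(84.22) = 84.8
  M: 0 + 2(84.22) = 168.4

84.8 kmol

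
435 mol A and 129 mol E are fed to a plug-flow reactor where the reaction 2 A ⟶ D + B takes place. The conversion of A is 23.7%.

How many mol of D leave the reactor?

A reacted = 0.237 × 435 = 103.1 mol; ν_A = −2, so ξ = 103.1/2 = 51.55 mol.
Outlet amounts (n = n₀ + ν ξ):
  A: 435 − 2(51.55) = 331.9
  D: 0 + 1(51.55) = 51.55
  B: 0 + 1(51.55) = 51.55
  E: 129 (inert)

51.5 mol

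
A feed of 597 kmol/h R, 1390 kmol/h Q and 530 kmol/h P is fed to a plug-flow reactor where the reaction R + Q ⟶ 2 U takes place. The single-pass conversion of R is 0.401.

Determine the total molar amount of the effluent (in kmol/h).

2520 kmol/h

R reacted = 0.401 × 597 = 239.4 kmol/h; ν_R = −1, so ξ = 239.4/1 = 239.4 kmol/h.
Outlet amounts (n = n₀ + ν ξ):
  R: 597 − 1(239.4) = 357.6
  Q: 1390 − 1(239.4) = 1151
  U: 0 + 2(239.4) = 478.8
  P: 530 (inert)
Total out = 357.6 + 1151 + 478.8 + 530 = 2517 kmol/h.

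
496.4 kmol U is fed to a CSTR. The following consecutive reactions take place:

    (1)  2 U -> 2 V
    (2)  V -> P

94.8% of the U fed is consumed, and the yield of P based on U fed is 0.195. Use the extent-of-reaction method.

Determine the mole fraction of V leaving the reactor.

0.753

Conversion of U: U consumed = 2ξ₁ = 0.948 × 496.4 → ξ₁ = 235.3 kmol.
Yield of P: 1ξ₂ / 496.4 = 0.195 → ξ₂ = 96.8 kmol.
Outlet amounts (n = n₀ + Σ ν·ξ):
  U: 496.4 − 2(235.3) = 25.81
  V: 0 + 2(235.3) − 1(96.8) = 373.8
  P: 0 + 1(96.8) = 96.8
Total out = 496.4 kmol; y_V = 373.8 / 496.4 = 0.753.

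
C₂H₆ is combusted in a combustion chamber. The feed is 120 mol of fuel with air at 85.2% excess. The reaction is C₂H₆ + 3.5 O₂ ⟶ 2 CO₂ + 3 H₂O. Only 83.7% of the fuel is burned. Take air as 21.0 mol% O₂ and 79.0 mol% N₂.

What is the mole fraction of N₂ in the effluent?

0.755

Stoichiometric O₂ = 3.5 × 120 = 420 mol; O₂ fed = 420 × 1.852 = 777.8 mol.
N₂ fed = 777.8 × 79/21 = 2926 mol.
Fuel reacted = 0.837 × 120 → ξ = 100.4 mol.
Outlet (n = n₀ + ν ξ):
  C₂H₆: 120 − 1(100.4) = 19.56
  O₂: 777.8 − 3.5(100.4) = 426.3
  N₂: 2926 (inert)
  CO₂: 0 + 2(100.4) = 200.9
  H₂O: 0 + 3(100.4) = 301.3
Total out = 3874 mol; y_N₂ = 2926 / 3874 = 0.7553.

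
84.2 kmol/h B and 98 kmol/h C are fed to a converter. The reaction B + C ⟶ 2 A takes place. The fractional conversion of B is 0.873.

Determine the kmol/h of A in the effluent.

B reacted = 0.873 × 84.2 = 73.51 kmol/h; ν_B = −1, so ξ = 73.51/1 = 73.51 kmol/h.
Outlet amounts (n = n₀ + ν ξ):
  B: 84.2 − 1(73.51) = 10.69
  C: 98 − 1(73.51) = 24.49
  A: 0 + 2(73.51) = 147

147 kmol/h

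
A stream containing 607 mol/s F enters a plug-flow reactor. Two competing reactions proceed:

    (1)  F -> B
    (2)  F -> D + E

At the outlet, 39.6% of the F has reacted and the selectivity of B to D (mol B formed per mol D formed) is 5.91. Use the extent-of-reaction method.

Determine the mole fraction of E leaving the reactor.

0.0542

Conversion of F: F consumed = 0.396 × 607 = 240.4 mol/s = 1ξ₁ + 1ξ₂.
Selectivity: 1ξ₁ / (1ξ₂) = 5.91 → ξ₁ = 5.91 ξ₂.
Substitute: (1·5.91 + 1) ξ₂ = 240.4 → ξ₂ = 34.79 mol/s, ξ₁ = 205.6 mol/s.
Outlet amounts (n = n₀ + Σ ν·ξ):
  F: 607 − 1(205.6) − 1(34.79) = 366.6
  B: 0 + 1(205.6) = 205.6
  D: 0 + 1(34.79) = 34.79
  E: 0 + 1(34.79) = 34.79
Total out = 641.8 mol/s; y_E = 34.79 / 641.8 = 0.0542.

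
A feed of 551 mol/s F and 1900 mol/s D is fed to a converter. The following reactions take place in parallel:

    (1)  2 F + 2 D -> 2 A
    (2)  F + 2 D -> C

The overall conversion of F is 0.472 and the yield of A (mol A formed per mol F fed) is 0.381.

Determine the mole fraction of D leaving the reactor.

0.743

Yield of A: 2ξ₁ / 551 = 0.381 → ξ₁ = 105 mol/s.
Conversion of F: 2ξ₁ + 1ξ₂ = 0.472 × 551 = 260.1 → ξ₂ = 50.14 mol/s.
Outlet amounts (n = n₀ + Σ ν·ξ):
  F: 551 − 2(105) − 1(50.14) = 290.9
  D: 1900 − 2(105) − 2(50.14) = 1590
  A: 0 + 2(105) = 209.9
  C: 0 + 1(50.14) = 50.14
Total out = 2141 mol/s; y_D = 1590 / 2141 = 0.7426.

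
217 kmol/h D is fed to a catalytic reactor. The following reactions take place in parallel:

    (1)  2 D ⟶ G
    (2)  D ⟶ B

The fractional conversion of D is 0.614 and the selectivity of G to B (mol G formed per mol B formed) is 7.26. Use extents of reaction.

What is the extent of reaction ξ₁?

Conversion of D: D consumed = 0.614 × 217 = 133.2 kmol/h = 2ξ₁ + 1ξ₂.
Selectivity: 1ξ₁ / (1ξ₂) = 7.26 → ξ₁ = 7.26 ξ₂.
Substitute: (2·7.26 + 1) ξ₂ = 133.2 → ξ₂ = 8.585 kmol/h, ξ₁ = 62.33 kmol/h.
Outlet amounts (n = n₀ + Σ ν·ξ):
  D: 217 − 2(62.33) − 1(8.585) = 83.76
  G: 0 + 1(62.33) = 62.33
  B: 0 + 1(8.585) = 8.585

ξ₁ = 62.3 kmol/h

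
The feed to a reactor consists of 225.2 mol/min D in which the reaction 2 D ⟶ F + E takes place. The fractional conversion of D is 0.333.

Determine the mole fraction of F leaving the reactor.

0.167

D reacted = 0.333 × 225.2 = 74.99 mol/min; ν_D = −2, so ξ = 74.99/2 = 37.5 mol/min.
Outlet amounts (n = n₀ + ν ξ):
  D: 225.2 − 2(37.5) = 150.2
  F: 0 + 1(37.5) = 37.5
  E: 0 + 1(37.5) = 37.5
Total out = 225.2 mol/min; y_F = 37.5 / 225.2 = 0.1665.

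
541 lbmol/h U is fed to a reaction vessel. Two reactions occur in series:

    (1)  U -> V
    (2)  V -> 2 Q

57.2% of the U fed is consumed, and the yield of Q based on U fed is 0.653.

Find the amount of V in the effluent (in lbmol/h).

133 lbmol/h

Conversion of U: U consumed = 1ξ₁ = 0.572 × 541 → ξ₁ = 309.5 lbmol/h.
Yield of Q: 2ξ₂ / 541 = 0.653 → ξ₂ = 176.6 lbmol/h.
Outlet amounts (n = n₀ + Σ ν·ξ):
  U: 541 − 1(309.5) = 231.5
  V: 0 + 1(309.5) − 1(176.6) = 132.8
  Q: 0 + 2(176.6) = 353.3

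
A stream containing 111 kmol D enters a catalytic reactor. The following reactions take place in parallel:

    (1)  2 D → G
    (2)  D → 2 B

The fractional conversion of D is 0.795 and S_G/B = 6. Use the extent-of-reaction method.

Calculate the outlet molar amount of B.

Conversion of D: D consumed = 0.795 × 111 = 88.25 kmol = 2ξ₁ + 1ξ₂.
Selectivity: 1ξ₁ / (2ξ₂) = 6 → ξ₁ = 12 ξ₂.
Substitute: (2·12 + 1) ξ₂ = 88.25 → ξ₂ = 3.53 kmol, ξ₁ = 42.36 kmol.
Outlet amounts (n = n₀ + Σ ν·ξ):
  D: 111 − 2(42.36) − 1(3.53) = 22.75
  G: 0 + 1(42.36) = 42.36
  B: 0 + 2(3.53) = 7.06

7.06 kmol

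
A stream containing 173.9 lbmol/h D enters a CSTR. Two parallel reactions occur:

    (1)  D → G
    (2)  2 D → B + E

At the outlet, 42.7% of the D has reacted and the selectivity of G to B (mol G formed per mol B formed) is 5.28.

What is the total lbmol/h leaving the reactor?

174 lbmol/h

Conversion of D: D consumed = 0.427 × 173.9 = 74.26 lbmol/h = 1ξ₁ + 2ξ₂.
Selectivity: 1ξ₁ / (1ξ₂) = 5.28 → ξ₁ = 5.28 ξ₂.
Substitute: (1·5.28 + 2) ξ₂ = 74.26 → ξ₂ = 10.2 lbmol/h, ξ₁ = 53.86 lbmol/h.
Outlet amounts (n = n₀ + Σ ν·ξ):
  D: 173.9 − 1(53.86) − 2(10.2) = 99.64
  G: 0 + 1(53.86) = 53.86
  B: 0 + 1(10.2) = 10.2
  E: 0 + 1(10.2) = 10.2
Total out = 99.64 + 53.86 + 10.2 + 10.2 = 173.9 lbmol/h.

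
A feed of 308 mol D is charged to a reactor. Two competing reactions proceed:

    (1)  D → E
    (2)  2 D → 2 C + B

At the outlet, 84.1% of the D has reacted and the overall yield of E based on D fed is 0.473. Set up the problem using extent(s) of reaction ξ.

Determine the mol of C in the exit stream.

113 mol

Yield of E: 1ξ₁ / 308 = 0.473 → ξ₁ = 145.7 mol.
Conversion of D: 1ξ₁ + 2ξ₂ = 0.841 × 308 = 259 → ξ₂ = 56.67 mol.
Outlet amounts (n = n₀ + Σ ν·ξ):
  D: 308 − 1(145.7) − 2(56.67) = 48.97
  E: 0 + 1(145.7) = 145.7
  C: 0 + 2(56.67) = 113.3
  B: 0 + 1(56.67) = 56.67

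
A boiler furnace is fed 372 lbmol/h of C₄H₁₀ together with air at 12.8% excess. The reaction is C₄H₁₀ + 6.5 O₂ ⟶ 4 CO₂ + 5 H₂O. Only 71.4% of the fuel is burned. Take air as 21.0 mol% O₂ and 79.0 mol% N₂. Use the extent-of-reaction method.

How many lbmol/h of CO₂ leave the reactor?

1060 lbmol/h

Stoichiometric O₂ = 6.5 × 372 = 2418 lbmol/h; O₂ fed = 2418 × 1.128 = 2728 lbmol/h.
N₂ fed = 2728 × 79/21 = 10260 lbmol/h.
Fuel reacted = 0.714 × 372 → ξ = 265.6 lbmol/h.
Outlet (n = n₀ + ν ξ):
  C₄H₁₀: 372 − 1(265.6) = 106.4
  O₂: 2728 − 6.5(265.6) = 1001
  N₂: 10260 (inert)
  CO₂: 0 + 4(265.6) = 1062
  H₂O: 0 + 5(265.6) = 1328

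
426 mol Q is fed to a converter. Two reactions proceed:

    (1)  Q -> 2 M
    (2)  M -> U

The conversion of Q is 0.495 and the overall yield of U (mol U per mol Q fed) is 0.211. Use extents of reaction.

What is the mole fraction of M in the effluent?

0.521

Conversion of Q: Q consumed = 1ξ₁ = 0.495 × 426 → ξ₁ = 210.9 mol.
Yield of U: 1ξ₂ / 426 = 0.211 → ξ₂ = 89.89 mol.
Outlet amounts (n = n₀ + Σ ν·ξ):
  Q: 426 − 1(210.9) = 215.1
  M: 0 + 2(210.9) − 1(89.89) = 331.9
  U: 0 + 1(89.89) = 89.89
Total out = 636.9 mol; y_M = 331.9 / 636.9 = 0.5211.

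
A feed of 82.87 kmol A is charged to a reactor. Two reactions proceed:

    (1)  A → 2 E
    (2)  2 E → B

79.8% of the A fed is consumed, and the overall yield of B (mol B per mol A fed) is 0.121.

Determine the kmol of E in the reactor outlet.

Conversion of A: A consumed = 1ξ₁ = 0.798 × 82.87 → ξ₁ = 66.13 kmol.
Yield of B: 1ξ₂ / 82.87 = 0.121 → ξ₂ = 10.03 kmol.
Outlet amounts (n = n₀ + Σ ν·ξ):
  A: 82.87 − 1(66.13) = 16.74
  E: 0 + 2(66.13) − 2(10.03) = 112.2
  B: 0 + 1(10.03) = 10.03

112 kmol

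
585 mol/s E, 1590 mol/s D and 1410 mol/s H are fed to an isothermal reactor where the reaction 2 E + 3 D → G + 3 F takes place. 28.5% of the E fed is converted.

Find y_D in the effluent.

E reacted = 0.285 × 585 = 166.7 mol/s; ν_E = −2, so ξ = 166.7/2 = 83.36 mol/s.
Outlet amounts (n = n₀ + ν ξ):
  E: 585 − 2(83.36) = 418.3
  D: 1590 − 3(83.36) = 1340
  G: 0 + 1(83.36) = 83.36
  F: 0 + 3(83.36) = 250.1
  H: 1410 (inert)
Total out = 3502 mol/s; y_D = 1340 / 3502 = 0.3827.

0.383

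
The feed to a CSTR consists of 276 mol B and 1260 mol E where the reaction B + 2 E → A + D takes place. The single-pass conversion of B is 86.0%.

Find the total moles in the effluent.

1300 mol

B reacted = 0.86 × 276 = 237.4 mol; ν_B = −1, so ξ = 237.4/1 = 237.4 mol.
Outlet amounts (n = n₀ + ν ξ):
  B: 276 − 1(237.4) = 38.64
  E: 1260 − 2(237.4) = 785.3
  A: 0 + 1(237.4) = 237.4
  D: 0 + 1(237.4) = 237.4
Total out = 38.64 + 785.3 + 237.4 + 237.4 = 1299 mol.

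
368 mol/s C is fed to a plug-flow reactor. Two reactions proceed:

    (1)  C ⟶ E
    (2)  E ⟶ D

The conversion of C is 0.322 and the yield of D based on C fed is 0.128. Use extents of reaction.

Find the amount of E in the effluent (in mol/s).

Conversion of C: C consumed = 1ξ₁ = 0.322 × 368 → ξ₁ = 118.5 mol/s.
Yield of D: 1ξ₂ / 368 = 0.128 → ξ₂ = 47.1 mol/s.
Outlet amounts (n = n₀ + Σ ν·ξ):
  C: 368 − 1(118.5) = 249.5
  E: 0 + 1(118.5) − 1(47.1) = 71.39
  D: 0 + 1(47.1) = 47.1

71.4 mol/s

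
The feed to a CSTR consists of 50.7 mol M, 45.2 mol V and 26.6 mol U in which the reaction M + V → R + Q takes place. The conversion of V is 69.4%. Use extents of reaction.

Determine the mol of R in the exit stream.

V reacted = 0.694 × 45.2 = 31.37 mol; ν_V = −1, so ξ = 31.37/1 = 31.37 mol.
Outlet amounts (n = n₀ + ν ξ):
  M: 50.7 − 1(31.37) = 19.33
  V: 45.2 − 1(31.37) = 13.83
  R: 0 + 1(31.37) = 31.37
  Q: 0 + 1(31.37) = 31.37
  U: 26.6 (inert)

31.4 mol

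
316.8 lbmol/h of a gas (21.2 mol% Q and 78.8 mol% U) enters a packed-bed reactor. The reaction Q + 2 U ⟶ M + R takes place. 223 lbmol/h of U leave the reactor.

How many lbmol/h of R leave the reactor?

For U: n = n₀ − 2ξ → 223 = 249.6 − 2ξ, giving ξ = 13.32 lbmol/h.
Outlet amounts (n = n₀ + ν ξ):
  Q: 67.16 − 1(13.32) = 53.84
  U: 249.6 − 2(13.32) = 223
  M: 0 + 1(13.32) = 13.32
  R: 0 + 1(13.32) = 13.32

13.3 lbmol/h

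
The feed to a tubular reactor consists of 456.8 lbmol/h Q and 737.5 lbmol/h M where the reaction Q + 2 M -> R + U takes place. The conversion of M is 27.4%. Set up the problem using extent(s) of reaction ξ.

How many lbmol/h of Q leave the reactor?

M reacted = 0.274 × 737.5 = 202.1 lbmol/h; ν_M = −2, so ξ = 202.1/2 = 101 lbmol/h.
Outlet amounts (n = n₀ + ν ξ):
  Q: 456.8 − 1(101) = 355.8
  M: 737.5 − 2(101) = 535.4
  R: 0 + 1(101) = 101
  U: 0 + 1(101) = 101

356 lbmol/h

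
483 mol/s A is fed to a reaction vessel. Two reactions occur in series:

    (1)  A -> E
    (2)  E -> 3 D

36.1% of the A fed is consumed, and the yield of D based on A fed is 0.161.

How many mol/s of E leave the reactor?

Conversion of A: A consumed = 1ξ₁ = 0.361 × 483 → ξ₁ = 174.4 mol/s.
Yield of D: 3ξ₂ / 483 = 0.161 → ξ₂ = 25.92 mol/s.
Outlet amounts (n = n₀ + Σ ν·ξ):
  A: 483 − 1(174.4) = 308.6
  E: 0 + 1(174.4) − 1(25.92) = 148.4
  D: 0 + 3(25.92) = 77.76

148 mol/s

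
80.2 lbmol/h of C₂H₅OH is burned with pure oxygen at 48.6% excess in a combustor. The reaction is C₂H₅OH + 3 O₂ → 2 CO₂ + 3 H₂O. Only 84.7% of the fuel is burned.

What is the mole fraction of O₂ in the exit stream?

0.304

Stoichiometric O₂ = 3 × 80.2 = 240.6 lbmol/h; O₂ fed = 240.6 × 1.486 = 357.5 lbmol/h.
Fuel reacted = 0.847 × 80.2 → ξ = 67.93 lbmol/h.
Outlet (n = n₀ + ν ξ):
  C₂H₅OH: 80.2 − 1(67.93) = 12.27
  O₂: 357.5 − 3(67.93) = 153.7
  CO₂: 0 + 2(67.93) = 135.9
  H₂O: 0 + 3(67.93) = 203.8
Total out = 505.7 lbmol/h; y_O₂ = 153.7 / 505.7 = 0.304.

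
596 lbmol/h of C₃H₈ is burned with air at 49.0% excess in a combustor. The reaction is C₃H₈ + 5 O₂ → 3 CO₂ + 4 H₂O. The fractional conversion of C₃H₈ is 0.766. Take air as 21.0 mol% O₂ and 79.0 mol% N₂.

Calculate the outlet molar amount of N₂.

16700 lbmol/h

Stoichiometric O₂ = 5 × 596 = 2980 lbmol/h; O₂ fed = 2980 × 1.490 = 4440 lbmol/h.
N₂ fed = 4440 × 79/21 = 16700 lbmol/h.
Fuel reacted = 0.766 × 596 → ξ = 456.5 lbmol/h.
Outlet (n = n₀ + ν ξ):
  C₃H₈: 596 − 1(456.5) = 139.5
  O₂: 4440 − 5(456.5) = 2158
  N₂: 16700 (inert)
  CO₂: 0 + 3(456.5) = 1370
  H₂O: 0 + 4(456.5) = 1826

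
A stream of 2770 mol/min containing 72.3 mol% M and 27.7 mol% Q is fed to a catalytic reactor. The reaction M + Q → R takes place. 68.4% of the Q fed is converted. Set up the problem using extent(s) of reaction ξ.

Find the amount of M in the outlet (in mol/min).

Q reacted = 0.684 × 767.3 = 524.8 mol/min; ν_Q = −1, so ξ = 524.8/1 = 524.8 mol/min.
Outlet amounts (n = n₀ + ν ξ):
  M: 2003 − 1(524.8) = 1478
  Q: 767.3 − 1(524.8) = 242.5
  R: 0 + 1(524.8) = 524.8

1480 mol/min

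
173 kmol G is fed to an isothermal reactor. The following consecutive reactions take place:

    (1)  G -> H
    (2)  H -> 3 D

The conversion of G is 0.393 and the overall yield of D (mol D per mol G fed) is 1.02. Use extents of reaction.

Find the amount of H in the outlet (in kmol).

9.17 kmol

Conversion of G: G consumed = 1ξ₁ = 0.393 × 173 → ξ₁ = 67.99 kmol.
Yield of D: 3ξ₂ / 173 = 1.02 → ξ₂ = 58.82 kmol.
Outlet amounts (n = n₀ + Σ ν·ξ):
  G: 173 − 1(67.99) = 105
  H: 0 + 1(67.99) − 1(58.82) = 9.169
  D: 0 + 3(58.82) = 176.5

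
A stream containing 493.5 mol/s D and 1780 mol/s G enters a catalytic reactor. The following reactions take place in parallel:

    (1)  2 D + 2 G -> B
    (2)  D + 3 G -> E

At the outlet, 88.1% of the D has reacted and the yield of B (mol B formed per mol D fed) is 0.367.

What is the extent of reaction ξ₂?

ξ₂ = 72.5 mol/s

Yield of B: 1ξ₁ / 493.5 = 0.367 → ξ₁ = 181.1 mol/s.
Conversion of D: 2ξ₁ + 1ξ₂ = 0.881 × 493.5 = 434.8 → ξ₂ = 72.54 mol/s.
Outlet amounts (n = n₀ + Σ ν·ξ):
  D: 493.5 − 2(181.1) − 1(72.54) = 58.73
  G: 1780 − 2(181.1) − 3(72.54) = 1200
  B: 0 + 1(181.1) = 181.1
  E: 0 + 1(72.54) = 72.54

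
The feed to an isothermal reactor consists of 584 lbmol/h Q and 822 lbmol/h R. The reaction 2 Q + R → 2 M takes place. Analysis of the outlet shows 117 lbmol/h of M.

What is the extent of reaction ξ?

ξ = 58.5 lbmol/h

For M: n = n₀ + 2ξ → 117 = 0 + 2ξ, giving ξ = 58.5 lbmol/h.
Outlet amounts (n = n₀ + ν ξ):
  Q: 584 − 2(58.5) = 467
  R: 822 − 1(58.5) = 763.5
  M: 0 + 2(58.5) = 117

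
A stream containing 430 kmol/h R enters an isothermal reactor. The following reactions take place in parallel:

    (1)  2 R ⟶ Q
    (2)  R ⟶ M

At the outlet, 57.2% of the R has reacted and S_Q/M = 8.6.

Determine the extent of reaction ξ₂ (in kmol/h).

ξ₂ = 13.5 kmol/h

Conversion of R: R consumed = 0.572 × 430 = 246 kmol/h = 2ξ₁ + 1ξ₂.
Selectivity: 1ξ₁ / (1ξ₂) = 8.6 → ξ₁ = 8.6 ξ₂.
Substitute: (2·8.6 + 1) ξ₂ = 246 → ξ₂ = 13.51 kmol/h, ξ₁ = 116.2 kmol/h.
Outlet amounts (n = n₀ + Σ ν·ξ):
  R: 430 − 2(116.2) − 1(13.51) = 184
  Q: 0 + 1(116.2) = 116.2
  M: 0 + 1(13.51) = 13.51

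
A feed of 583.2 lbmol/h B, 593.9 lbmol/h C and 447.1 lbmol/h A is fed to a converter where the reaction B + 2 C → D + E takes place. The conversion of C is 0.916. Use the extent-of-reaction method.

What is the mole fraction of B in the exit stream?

C reacted = 0.916 × 593.9 = 544 lbmol/h; ν_C = −2, so ξ = 544/2 = 272 lbmol/h.
Outlet amounts (n = n₀ + ν ξ):
  B: 583.2 − 1(272) = 311.2
  C: 593.9 − 2(272) = 49.89
  D: 0 + 1(272) = 272
  E: 0 + 1(272) = 272
  A: 447.1 (inert)
Total out = 1352 lbmol/h; y_B = 311.2 / 1352 = 0.2301.

0.23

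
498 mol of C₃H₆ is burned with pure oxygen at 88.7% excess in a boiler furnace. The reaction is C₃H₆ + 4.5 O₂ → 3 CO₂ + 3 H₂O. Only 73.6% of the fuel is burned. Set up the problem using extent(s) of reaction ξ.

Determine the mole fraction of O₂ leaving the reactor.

Stoichiometric O₂ = 4.5 × 498 = 2241 mol; O₂ fed = 2241 × 1.887 = 4229 mol.
Fuel reacted = 0.736 × 498 → ξ = 366.5 mol.
Outlet (n = n₀ + ν ξ):
  C₃H₆: 498 − 1(366.5) = 131.5
  O₂: 4229 − 4.5(366.5) = 2579
  CO₂: 0 + 3(366.5) = 1100
  H₂O: 0 + 3(366.5) = 1100
Total out = 4910 mol; y_O₂ = 2579 / 4910 = 0.5253.

0.525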